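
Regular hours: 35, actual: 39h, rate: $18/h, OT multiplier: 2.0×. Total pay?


Regular: 35h × $18 = $630.00
Overtime: 39 - 35 = 4h
OT pay: 4h × $18 × 2.0 = $144.00
Total = $630.00 + $144.00 = $774.00

$774.00


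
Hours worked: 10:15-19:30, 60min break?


Total time = (19×60+30) - (10×60+15)
= 1170 - 615 = 555 min
Minus break: 555 - 60 = 495 min
= 8h 15m

8h 15m (495 minutes)


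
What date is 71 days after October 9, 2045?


Start: October 9, 2045
Add 71 days
October 9 → November 1: 31 - 9 + 1 = 23 days (71 - 23 = 48 left)
November 1 → December 1: 30 - 1 + 1 = 30 days (48 - 30 = 18 left)
December 1 + 18 = December 19, 2045

December 19, 2045


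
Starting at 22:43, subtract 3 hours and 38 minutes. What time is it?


19:05

Start: 1363 minutes from midnight
Subtract: 218 minutes
Remaining: 1363 - 218 = 1145
Hours: 19, Minutes: 5


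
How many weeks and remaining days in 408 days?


Weeks: 408 ÷ 7 = 58 remainder 2

58 weeks 2 days


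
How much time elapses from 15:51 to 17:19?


1h 28m

End time in minutes: 17×60 + 19 = 1039
Start time in minutes: 15×60 + 51 = 951
Difference = 1039 - 951 = 88 minutes
= 1 hours 28 minutes


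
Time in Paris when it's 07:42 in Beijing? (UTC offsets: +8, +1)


00:42

Time difference = UTC+1 - UTC+8 = -7 hours
New hour = (7 -7) mod 24
= 0 mod 24 = 0
Minutes unchanged → 00:42


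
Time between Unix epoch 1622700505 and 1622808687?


108182 seconds (30.1 hours / 1.25 days)

Difference = 1622808687 - 1622700505 = 108182 seconds
In hours: 108182 / 3600 ≈ 30.1
In days: 108182 / 86400 ≈ 1.25


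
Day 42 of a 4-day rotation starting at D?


Shift A

Shifts: A, B, C, D
Start: D (index 3)
Day 42: (3 + 42 - 1) mod 4
= 44 mod 4
= 0
Index 0 → shift A


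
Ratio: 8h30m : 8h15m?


34:33 (1.03)

Duration 1: 510 minutes
Duration 2: 495 minutes
Ratio = 510:495
GCD = 15
Simplified = 34:33
As a decimal: 34/33 ≈ 1.03


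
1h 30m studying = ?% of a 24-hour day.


Time: 90 minutes
Day: 1440 minutes
Percentage = (90/1440) × 100 ≈ 6.3%

6.3%


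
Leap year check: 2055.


No

Rules: divisible by 4 AND (not by 100 OR by 400)
2055 ÷ 4 = 513 remainder 3 → not divisible by 4
Not divisible by 4 → not a leap year


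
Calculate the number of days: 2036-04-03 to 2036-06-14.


72 days

From April 3, 2036 to June 14, 2036
Rest of April 2036: 30 - 3 = 27
Full months: May 31
Days into June 2036: 14
Total = 27 + 31 + 14 = 72 days


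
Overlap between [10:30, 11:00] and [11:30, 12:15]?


0 minutes

Meeting A: 630-660 (in minutes from midnight)
Meeting B: 690-735
Overlap start = max(630, 690) = 690
Overlap end = min(660, 735) = 660
Overlap = max(0, 660 - 690) = 0 min


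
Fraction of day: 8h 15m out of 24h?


Total minutes: 8×60 + 15 = 495
Day = 24×60 = 1440 minutes
Fraction = 495/1440 ≈ 0.3438
As a percentage: 495/1440 × 100 ≈ 34.38%

0.3438 (34.38%)


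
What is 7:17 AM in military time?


Input: 7:17 AM
AM hour stays: 7

07:17


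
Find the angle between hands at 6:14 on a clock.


103.0°

Hour hand = 6×30 + 14×0.5 = 187.0°
Minute hand = 14×6 = 84°
Difference = |187.0 - 84| = 103.0°


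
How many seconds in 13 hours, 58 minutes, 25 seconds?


50305 seconds

Hours: 13 × 3600 = 46800
Minutes: 58 × 60 = 3480
Seconds: 25
Total = 46800 + 3480 + 25 = 50305


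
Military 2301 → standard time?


Hour: 23
23 - 12 = 11 → PM

11:01 PM


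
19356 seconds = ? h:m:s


Hours: 19356 ÷ 3600 = 5 remainder 1356
Minutes: 1356 ÷ 60 = 22 remainder 36
Seconds: 36

5h 22m 36s


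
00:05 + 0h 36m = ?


Start: 5 minutes from midnight
Add: 36 minutes
Total: 41 minutes
Hours: 41 ÷ 60 = 0 remainder 41

00:41


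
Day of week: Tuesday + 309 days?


Start: Tuesday (index 1)
(1 + 309) mod 7
= 310 mod 7
= 2
Index 2 → Wednesday

Wednesday


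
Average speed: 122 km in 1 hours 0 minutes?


122.0 km/h

Distance: 122 km
Time: 1 hours
Speed = 122 / 1 = 122.0 km/h


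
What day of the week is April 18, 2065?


Zeller's congruence:
q=18, m=4, k=65, j=20
h = (18 + ⌊13×5/5⌋ + 65 + ⌊65/4⌋ + ⌊20/4⌋ - 2×20) mod 7
= (18 + 13 + 65 + 16 + 5 - 40) mod 7
= 77 mod 7 = 0
h=0 → Saturday

Saturday


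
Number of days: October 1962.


31 days

Month: October (month 10)
October has 31 days


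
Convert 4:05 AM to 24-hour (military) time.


Input: 4:05 AM
AM hour stays: 4

04:05


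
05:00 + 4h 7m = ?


09:07

Start: 300 minutes from midnight
Add: 247 minutes
Total: 547 minutes
Hours: 547 ÷ 60 = 9 remainder 7


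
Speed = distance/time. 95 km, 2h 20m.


Distance: 95 km
Time: 2h 20m = 140 min = 140/60 = 7/3 hours
Speed = 95 ÷ (7/3) = 95 × 3 / 7 = 285/7 ≈ 40.7 km/h

40.7 km/h


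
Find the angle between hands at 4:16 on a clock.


Hour hand = 4×30 + 16×0.5 = 128.0°
Minute hand = 16×6 = 96°
Difference = |128.0 - 96| = 32.0°

32.0°


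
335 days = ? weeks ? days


Weeks: 335 ÷ 7 = 47 remainder 6

47 weeks 6 days


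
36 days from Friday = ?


Start: Friday (index 4)
(4 + 36) mod 7
= 40 mod 7
= 5
Index 5 → Saturday

Saturday


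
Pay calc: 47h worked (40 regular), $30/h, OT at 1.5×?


Regular: 40h × $30 = $1200.00
Overtime: 47 - 40 = 7h
OT pay: 7h × $30 × 1.5 = $315.00
Total = $1200.00 + $315.00 = $1515.00

$1515.00


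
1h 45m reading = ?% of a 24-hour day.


7.3%

Time: 105 minutes
Day: 1440 minutes
Percentage = (105/1440) × 100 ≈ 7.3%


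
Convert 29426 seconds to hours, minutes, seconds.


8h 10m 26s

Hours: 29426 ÷ 3600 = 8 remainder 626
Minutes: 626 ÷ 60 = 10 remainder 26
Seconds: 26


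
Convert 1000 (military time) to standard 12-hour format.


10:00 AM

Hour: 10
10 < 12 → AM


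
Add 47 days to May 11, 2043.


June 27, 2043

Start: May 11, 2043
Add 47 days
May 11 → June 1: 31 - 11 + 1 = 21 days (47 - 21 = 26 left)
June 1 + 26 = June 27, 2043


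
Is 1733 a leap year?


Rules: divisible by 4 AND (not by 100 OR by 400)
1733 ÷ 4 = 433 remainder 1 → not divisible by 4
Not divisible by 4 → not a leap year

No


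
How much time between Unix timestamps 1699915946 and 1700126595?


Difference = 1700126595 - 1699915946 = 210649 seconds
In hours: 210649 / 3600 ≈ 58.5
In days: 210649 / 86400 ≈ 2.44

210649 seconds (58.5 hours / 2.44 days)


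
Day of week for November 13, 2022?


Zeller's congruence:
q=13, m=11, k=22, j=20
h = (13 + ⌊13×12/5⌋ + 22 + ⌊22/4⌋ + ⌊20/4⌋ - 2×20) mod 7
= (13 + 31 + 22 + 5 + 5 - 40) mod 7
= 36 mod 7 = 1
h=1 → Sunday

Sunday


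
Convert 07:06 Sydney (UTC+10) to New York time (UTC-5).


16:06 (previous day)

Time difference = UTC-5 - UTC+10 = -15 hours
New hour = (7 -15) mod 24
= -8 mod 24 = 16
Minutes unchanged → 16:06; -8 < 0 → previous day


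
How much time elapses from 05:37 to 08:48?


3h 11m

End time in minutes: 8×60 + 48 = 528
Start time in minutes: 5×60 + 37 = 337
Difference = 528 - 337 = 191 minutes
= 3 hours 11 minutes


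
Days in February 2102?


28 days

Month: February (month 2)
February: 28 or 29 (leap year)
2102 leap year? No


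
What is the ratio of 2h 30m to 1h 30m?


Duration 1: 150 minutes
Duration 2: 90 minutes
Ratio = 150:90
GCD = 30
Simplified = 5:3
As a decimal: 5/3 ≈ 1.67

5:3 (1.67)


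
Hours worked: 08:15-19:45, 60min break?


10h 30m (630 minutes)

Total time = (19×60+45) - (8×60+15)
= 1185 - 495 = 690 min
Minus break: 690 - 60 = 630 min
= 10h 30m


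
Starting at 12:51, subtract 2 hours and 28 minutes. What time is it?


Start: 771 minutes from midnight
Subtract: 148 minutes
Remaining: 771 - 148 = 623
Hours: 10, Minutes: 23

10:23


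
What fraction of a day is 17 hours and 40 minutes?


Total minutes: 17×60 + 40 = 1060
Day = 24×60 = 1440 minutes
Fraction = 1060/1440 ≈ 0.7361
As a percentage: 1060/1440 × 100 ≈ 73.61%

0.7361 (73.61%)


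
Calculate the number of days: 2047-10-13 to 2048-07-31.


292 days

From October 13, 2047 to July 31, 2048
Rest of October 2047: 31 - 13 = 18
Full months: November 30, December 31, January 31, February 2048 29, March 31, April 30, May 31, June 30
Days into July 2048: 31
Total = 18 + 30 + 31 + 31 + 29 + 31 + 30 + 31 + 30 + 31 = 292 days


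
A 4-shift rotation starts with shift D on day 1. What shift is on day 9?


Shift D

Shifts: A, B, C, D
Start: D (index 3)
Day 9: (3 + 9 - 1) mod 4
= 11 mod 4
= 3
Index 3 → shift D


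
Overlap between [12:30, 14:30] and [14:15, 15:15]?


Meeting A: 750-870 (in minutes from midnight)
Meeting B: 855-915
Overlap start = max(750, 855) = 855
Overlap end = min(870, 915) = 870
Overlap = max(0, 870 - 855) = 15 min

15 minutes


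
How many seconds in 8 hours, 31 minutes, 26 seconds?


Hours: 8 × 3600 = 28800
Minutes: 31 × 60 = 1860
Seconds: 26
Total = 28800 + 1860 + 26 = 30686

30686 seconds


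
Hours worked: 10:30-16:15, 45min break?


5h 0m (300 minutes)

Total time = (16×60+15) - (10×60+30)
= 975 - 630 = 345 min
Minus break: 345 - 45 = 300 min
= 5h 0m


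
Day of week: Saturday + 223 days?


Friday

Start: Saturday (index 5)
(5 + 223) mod 7
= 228 mod 7
= 4
Index 4 → Friday


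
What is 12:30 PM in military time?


12:30

Input: 12:30 PM
12 PM → 12 (noon)


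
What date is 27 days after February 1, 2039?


Start: February 1, 2039
Add 27 days
February 1 + 27 = February 28, 2039

February 28, 2039


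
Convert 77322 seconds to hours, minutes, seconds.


Hours: 77322 ÷ 3600 = 21 remainder 1722
Minutes: 1722 ÷ 60 = 28 remainder 42
Seconds: 42

21h 28m 42s


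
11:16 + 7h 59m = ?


19:15

Start: 676 minutes from midnight
Add: 479 minutes
Total: 1155 minutes
Hours: 1155 ÷ 60 = 19 remainder 15


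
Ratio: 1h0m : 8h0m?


1:8 (0.13)

Duration 1: 60 minutes
Duration 2: 480 minutes
Ratio = 60:480
GCD = 60
Simplified = 1:8
As a decimal: 1/8 ≈ 0.13


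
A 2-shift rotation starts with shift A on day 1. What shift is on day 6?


Shift B

Shifts: A, B
Start: A (index 0)
Day 6: (0 + 6 - 1) mod 2
= 5 mod 2
= 1
Index 1 → shift B


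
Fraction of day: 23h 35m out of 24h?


0.9826 (98.26%)

Total minutes: 23×60 + 35 = 1415
Day = 24×60 = 1440 minutes
Fraction = 1415/1440 ≈ 0.9826
As a percentage: 1415/1440 × 100 ≈ 98.26%


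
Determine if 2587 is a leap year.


Rules: divisible by 4 AND (not by 100 OR by 400)
2587 ÷ 4 = 646 remainder 3 → not divisible by 4
Not divisible by 4 → not a leap year

No


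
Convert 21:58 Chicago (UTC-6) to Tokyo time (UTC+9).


Time difference = UTC+9 - UTC-6 = +15 hours
New hour = (21 + 15) mod 24
= 36 mod 24 = 12
Minutes unchanged → 12:58; 36 ≥ 24 → next day

12:58 (next day)


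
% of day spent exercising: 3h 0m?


Time: 180 minutes
Day: 1440 minutes
Percentage = (180/1440) × 100 = 12.5%

12.5%


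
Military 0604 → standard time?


Hour: 6
6 < 12 → AM

6:04 AM


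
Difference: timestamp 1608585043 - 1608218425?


Difference = 1608585043 - 1608218425 = 366618 seconds
In hours: 366618 / 3600 ≈ 101.8
In days: 366618 / 86400 ≈ 4.24

366618 seconds (101.8 hours / 4.24 days)


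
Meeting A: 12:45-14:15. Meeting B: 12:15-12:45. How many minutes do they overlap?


Meeting A: 765-855 (in minutes from midnight)
Meeting B: 735-765
Overlap start = max(765, 735) = 765
Overlap end = min(855, 765) = 765
Overlap = max(0, 765 - 765) = 0 min

0 minutes


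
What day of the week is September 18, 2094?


Saturday

Zeller's congruence:
q=18, m=9, k=94, j=20
h = (18 + ⌊13×10/5⌋ + 94 + ⌊94/4⌋ + ⌊20/4⌋ - 2×20) mod 7
= (18 + 26 + 94 + 23 + 5 - 40) mod 7
= 126 mod 7 = 0
h=0 → Saturday


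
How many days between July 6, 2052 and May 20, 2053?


From July 6, 2052 to May 20, 2053
Rest of July 2052: 31 - 6 = 25
Full months: August 31, September 30, October 31, November 30, December 31, January 31, February 2053 28, March 31, April 30
Days into May 2053: 20
Total = 25 + 31 + 30 + 31 + 30 + 31 + 31 + 28 + 31 + 30 + 20 = 318 days

318 days


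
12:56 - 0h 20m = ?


12:36

Start: 776 minutes from midnight
Subtract: 20 minutes
Remaining: 776 - 20 = 756
Hours: 12, Minutes: 36


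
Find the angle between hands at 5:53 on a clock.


Hour hand = 5×30 + 53×0.5 = 176.5°
Minute hand = 53×6 = 318°
Difference = |176.5 - 318| = 141.5°

141.5°


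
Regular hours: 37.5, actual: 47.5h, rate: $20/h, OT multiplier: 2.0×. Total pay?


Regular: 37.5h × $20 = $750.00
Overtime: 47.5 - 37.5 = 10.0h
OT pay: 10.0h × $20 × 2.0 = $400.00
Total = $750.00 + $400.00 = $1150.00

$1150.00


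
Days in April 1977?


30 days

Month: April (month 4)
April has 30 days


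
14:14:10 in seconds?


51250 seconds

Hours: 14 × 3600 = 50400
Minutes: 14 × 60 = 840
Seconds: 10
Total = 50400 + 840 + 10 = 51250


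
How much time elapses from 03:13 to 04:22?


End time in minutes: 4×60 + 22 = 262
Start time in minutes: 3×60 + 13 = 193
Difference = 262 - 193 = 69 minutes
= 1 hours 9 minutes

1h 9m


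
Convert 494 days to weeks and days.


Weeks: 494 ÷ 7 = 70 remainder 4

70 weeks 4 days


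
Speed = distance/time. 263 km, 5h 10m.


50.9 km/h

Distance: 263 km
Time: 5h 10m = 310 min = 310/60 = 31/6 hours
Speed = 263 ÷ (31/6) = 263 × 6 / 31 = 1578/31 ≈ 50.9 km/h


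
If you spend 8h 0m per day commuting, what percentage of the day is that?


33.3%

Time: 480 minutes
Day: 1440 minutes
Percentage = (480/1440) × 100 ≈ 33.3%


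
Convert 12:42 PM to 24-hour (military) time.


12:42

Input: 12:42 PM
12 PM → 12 (noon)


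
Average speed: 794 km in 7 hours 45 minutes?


102.5 km/h

Distance: 794 km
Time: 7h 45m = 465 min = 465/60 = 31/4 hours
Speed = 794 ÷ (31/4) = 794 × 4 / 31 = 3176/31 ≈ 102.5 km/h


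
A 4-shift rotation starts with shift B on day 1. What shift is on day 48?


Shift A

Shifts: A, B, C, D
Start: B (index 1)
Day 48: (1 + 48 - 1) mod 4
= 48 mod 4
= 0
Index 0 → shift A


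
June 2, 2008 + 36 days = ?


Start: June 2, 2008
Add 36 days
June 2 → July 1: 30 - 2 + 1 = 29 days (36 - 29 = 7 left)
July 1 + 7 = July 8, 2008

July 8, 2008


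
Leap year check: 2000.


Rules: divisible by 4 AND (not by 100 OR by 400)
2000 ÷ 4 = 500 exactly → divisible by 4
2000 ÷ 100 = 20 exactly → divisible by 100
2000 ÷ 400 = 5 exactly → divisible by 400
Divisible by 400 → leap year

Yes


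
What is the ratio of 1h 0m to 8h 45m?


Duration 1: 60 minutes
Duration 2: 525 minutes
Ratio = 60:525
GCD = 15
Simplified = 4:35
As a decimal: 4/35 ≈ 0.11

4:35 (0.11)


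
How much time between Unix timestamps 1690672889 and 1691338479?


665590 seconds (184.9 hours / 7.70 days)

Difference = 1691338479 - 1690672889 = 665590 seconds
In hours: 665590 / 3600 ≈ 184.9
In days: 665590 / 86400 ≈ 7.70


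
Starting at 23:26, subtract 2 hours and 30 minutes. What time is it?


Start: 1406 minutes from midnight
Subtract: 150 minutes
Remaining: 1406 - 150 = 1256
Hours: 20, Minutes: 56

20:56


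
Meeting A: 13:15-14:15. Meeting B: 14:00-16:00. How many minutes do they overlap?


Meeting A: 795-855 (in minutes from midnight)
Meeting B: 840-960
Overlap start = max(795, 840) = 840
Overlap end = min(855, 960) = 855
Overlap = max(0, 855 - 840) = 15 min

15 minutes


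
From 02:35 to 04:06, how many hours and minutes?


1h 31m

End time in minutes: 4×60 + 6 = 246
Start time in minutes: 2×60 + 35 = 155
Difference = 246 - 155 = 91 minutes
= 1 hours 31 minutes


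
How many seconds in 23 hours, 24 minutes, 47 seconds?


Hours: 23 × 3600 = 82800
Minutes: 24 × 60 = 1440
Seconds: 47
Total = 82800 + 1440 + 47 = 84287

84287 seconds


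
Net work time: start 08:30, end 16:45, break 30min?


7h 45m (465 minutes)

Total time = (16×60+45) - (8×60+30)
= 1005 - 510 = 495 min
Minus break: 495 - 30 = 465 min
= 7h 45m


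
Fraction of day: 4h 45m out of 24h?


Total minutes: 4×60 + 45 = 285
Day = 24×60 = 1440 minutes
Fraction = 285/1440 ≈ 0.1979
As a percentage: 285/1440 × 100 ≈ 19.79%

0.1979 (19.79%)


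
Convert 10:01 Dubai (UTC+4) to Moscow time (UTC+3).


Time difference = UTC+3 - UTC+4 = -1 hours
New hour = (10 -1) mod 24
= 9 mod 24 = 9
Minutes unchanged → 09:01

09:01


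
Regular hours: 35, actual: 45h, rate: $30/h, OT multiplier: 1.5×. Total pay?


$1500.00

Regular: 35h × $30 = $1050.00
Overtime: 45 - 35 = 10h
OT pay: 10h × $30 × 1.5 = $450.00
Total = $1050.00 + $450.00 = $1500.00


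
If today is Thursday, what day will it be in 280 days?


Thursday

Start: Thursday (index 3)
(3 + 280) mod 7
= 283 mod 7
= 3
Index 3 → Thursday


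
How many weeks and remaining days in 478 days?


68 weeks 2 days

Weeks: 478 ÷ 7 = 68 remainder 2


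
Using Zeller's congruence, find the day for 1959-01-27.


Tuesday

Zeller's congruence:
q=27, m=13, k=58, j=19
h = (27 + ⌊13×14/5⌋ + 58 + ⌊58/4⌋ + ⌊19/4⌋ - 2×19) mod 7
= (27 + 36 + 58 + 14 + 4 - 38) mod 7
= 101 mod 7 = 3
h=3 → Tuesday


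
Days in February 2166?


Month: February (month 2)
February: 28 or 29 (leap year)
2166 leap year? No

28 days


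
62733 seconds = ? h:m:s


17h 25m 33s

Hours: 62733 ÷ 3600 = 17 remainder 1533
Minutes: 1533 ÷ 60 = 25 remainder 33
Seconds: 33


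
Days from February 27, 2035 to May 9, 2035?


From February 27, 2035 to May 9, 2035
Rest of February 2035: 28 - 27 = 1
Full months: March 31, April 30
Days into May 2035: 9
Total = 1 + 31 + 30 + 9 = 71 days

71 days


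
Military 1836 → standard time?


6:36 PM

Hour: 18
18 - 12 = 6 → PM


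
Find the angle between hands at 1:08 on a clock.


Hour hand = 1×30 + 8×0.5 = 34.0°
Minute hand = 8×6 = 48°
Difference = |34.0 - 48| = 14.0°

14.0°


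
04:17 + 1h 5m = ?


Start: 257 minutes from midnight
Add: 65 minutes
Total: 322 minutes
Hours: 322 ÷ 60 = 5 remainder 22

05:22


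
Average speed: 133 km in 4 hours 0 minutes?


33.3 km/h

Distance: 133 km
Time: 4 hours
Speed = 133 / 4 ≈ 33.3 km/h


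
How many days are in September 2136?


30 days

Month: September (month 9)
September has 30 days


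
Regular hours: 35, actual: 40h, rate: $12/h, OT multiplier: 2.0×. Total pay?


$540.00

Regular: 35h × $12 = $420.00
Overtime: 40 - 35 = 5h
OT pay: 5h × $12 × 2.0 = $120.00
Total = $420.00 + $120.00 = $540.00


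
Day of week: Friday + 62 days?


Thursday

Start: Friday (index 4)
(4 + 62) mod 7
= 66 mod 7
= 3
Index 3 → Thursday


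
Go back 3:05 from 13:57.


Start: 837 minutes from midnight
Subtract: 185 minutes
Remaining: 837 - 185 = 652
Hours: 10, Minutes: 52

10:52


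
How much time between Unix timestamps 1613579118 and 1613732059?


152941 seconds (42.5 hours / 1.77 days)

Difference = 1613732059 - 1613579118 = 152941 seconds
In hours: 152941 / 3600 ≈ 42.5
In days: 152941 / 86400 ≈ 1.77


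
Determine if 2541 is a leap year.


Rules: divisible by 4 AND (not by 100 OR by 400)
2541 ÷ 4 = 635 remainder 1 → not divisible by 4
Not divisible by 4 → not a leap year

No


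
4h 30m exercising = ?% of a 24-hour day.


18.8%

Time: 270 minutes
Day: 1440 minutes
Percentage = (270/1440) × 100 ≈ 18.8%


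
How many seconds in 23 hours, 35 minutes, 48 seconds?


Hours: 23 × 3600 = 82800
Minutes: 35 × 60 = 2100
Seconds: 48
Total = 82800 + 2100 + 48 = 84948

84948 seconds


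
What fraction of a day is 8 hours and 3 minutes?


0.3354 (33.54%)

Total minutes: 8×60 + 3 = 483
Day = 24×60 = 1440 minutes
Fraction = 483/1440 ≈ 0.3354
As a percentage: 483/1440 × 100 ≈ 33.54%


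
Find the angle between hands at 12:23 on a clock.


126.5°

Hour hand (12 ≡ 0 on the dial): 0×30 + 23×0.5 = 11.5°
Minute hand = 23×6 = 138°
Difference = |11.5 - 138| = 126.5°


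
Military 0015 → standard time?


Hour: 0
0 → 12 AM (midnight)

12:15 AM


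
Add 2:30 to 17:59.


Start: 1079 minutes from midnight
Add: 150 minutes
Total: 1229 minutes
Hours: 1229 ÷ 60 = 20 remainder 29

20:29


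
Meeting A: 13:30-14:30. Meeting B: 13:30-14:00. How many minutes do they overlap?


Meeting A: 810-870 (in minutes from midnight)
Meeting B: 810-840
Overlap start = max(810, 810) = 810
Overlap end = min(870, 840) = 840
Overlap = max(0, 840 - 810) = 30 min

30 minutes


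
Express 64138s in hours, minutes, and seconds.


Hours: 64138 ÷ 3600 = 17 remainder 2938
Minutes: 2938 ÷ 60 = 48 remainder 58
Seconds: 58

17h 48m 58s


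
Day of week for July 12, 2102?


Zeller's congruence:
q=12, m=7, k=2, j=21
h = (12 + ⌊13×8/5⌋ + 2 + ⌊2/4⌋ + ⌊21/4⌋ - 2×21) mod 7
= (12 + 20 + 2 + 0 + 5 - 42) mod 7
= -3 mod 7 = 4
h=4 → Wednesday

Wednesday


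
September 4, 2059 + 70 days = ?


November 13, 2059

Start: September 4, 2059
Add 70 days
September 4 → October 1: 30 - 4 + 1 = 27 days (70 - 27 = 43 left)
October 1 → November 1: 31 - 1 + 1 = 31 days (43 - 31 = 12 left)
November 1 + 12 = November 13, 2059


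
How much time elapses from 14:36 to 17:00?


End time in minutes: 17×60 + 0 = 1020
Start time in minutes: 14×60 + 36 = 876
Difference = 1020 - 876 = 144 minutes
= 2 hours 24 minutes

2h 24m


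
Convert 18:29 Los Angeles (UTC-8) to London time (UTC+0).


Time difference = UTC+0 - UTC-8 = +8 hours
New hour = (18 + 8) mod 24
= 26 mod 24 = 2
Minutes unchanged → 02:29; 26 ≥ 24 → next day

02:29 (next day)


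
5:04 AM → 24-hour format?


05:04

Input: 5:04 AM
AM hour stays: 5


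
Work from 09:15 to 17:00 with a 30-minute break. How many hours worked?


Total time = (17×60+0) - (9×60+15)
= 1020 - 555 = 465 min
Minus break: 465 - 30 = 435 min
= 7h 15m

7h 15m (435 minutes)


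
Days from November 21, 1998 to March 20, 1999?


119 days

From November 21, 1998 to March 20, 1999
Rest of November 1998: 30 - 21 = 9
Full months: December 31, January 31, February 1999 28
Days into March 1999: 20
Total = 9 + 31 + 31 + 28 + 20 = 119 days


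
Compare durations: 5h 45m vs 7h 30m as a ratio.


23:30 (0.77)

Duration 1: 345 minutes
Duration 2: 450 minutes
Ratio = 345:450
GCD = 15
Simplified = 23:30
As a decimal: 23/30 ≈ 0.77


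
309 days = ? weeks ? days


Weeks: 309 ÷ 7 = 44 remainder 1

44 weeks 1 days


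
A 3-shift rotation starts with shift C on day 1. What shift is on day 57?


Shift B

Shifts: A, B, C
Start: C (index 2)
Day 57: (2 + 57 - 1) mod 3
= 58 mod 3
= 1
Index 1 → shift B


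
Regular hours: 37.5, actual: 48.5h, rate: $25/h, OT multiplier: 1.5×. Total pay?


Regular: 37.5h × $25 = $937.50
Overtime: 48.5 - 37.5 = 11.0h
OT pay: 11.0h × $25 × 1.5 = $412.50
Total = $937.50 + $412.50 = $1350.00

$1350.00


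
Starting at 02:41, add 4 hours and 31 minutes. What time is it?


07:12

Start: 161 minutes from midnight
Add: 271 minutes
Total: 432 minutes
Hours: 432 ÷ 60 = 7 remainder 12


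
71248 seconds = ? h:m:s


Hours: 71248 ÷ 3600 = 19 remainder 2848
Minutes: 2848 ÷ 60 = 47 remainder 28
Seconds: 28

19h 47m 28s


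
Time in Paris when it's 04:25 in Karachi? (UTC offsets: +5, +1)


00:25

Time difference = UTC+1 - UTC+5 = -4 hours
New hour = (4 -4) mod 24
= 0 mod 24 = 0
Minutes unchanged → 00:25


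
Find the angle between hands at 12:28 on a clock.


154.0°

Hour hand (12 ≡ 0 on the dial): 0×30 + 28×0.5 = 14.0°
Minute hand = 28×6 = 168°
Difference = |14.0 - 168| = 154.0°


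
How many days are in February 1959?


28 days

Month: February (month 2)
February: 28 or 29 (leap year)
1959 leap year? No


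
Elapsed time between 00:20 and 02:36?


2h 16m

End time in minutes: 2×60 + 36 = 156
Start time in minutes: 0×60 + 20 = 20
Difference = 156 - 20 = 136 minutes
= 2 hours 16 minutes


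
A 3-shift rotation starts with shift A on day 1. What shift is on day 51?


Shifts: A, B, C
Start: A (index 0)
Day 51: (0 + 51 - 1) mod 3
= 50 mod 3
= 2
Index 2 → shift C

Shift C


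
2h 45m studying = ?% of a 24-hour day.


Time: 165 minutes
Day: 1440 minutes
Percentage = (165/1440) × 100 ≈ 11.5%

11.5%


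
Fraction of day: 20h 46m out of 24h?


0.8653 (86.53%)

Total minutes: 20×60 + 46 = 1246
Day = 24×60 = 1440 minutes
Fraction = 1246/1440 ≈ 0.8653
As a percentage: 1246/1440 × 100 ≈ 86.53%


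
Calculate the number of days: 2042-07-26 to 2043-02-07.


196 days

From July 26, 2042 to February 7, 2043
Rest of July 2042: 31 - 26 = 5
Full months: August 31, September 30, October 31, November 30, December 31, January 31
Days into February 2043: 7
Total = 5 + 31 + 30 + 31 + 30 + 31 + 31 + 7 = 196 days


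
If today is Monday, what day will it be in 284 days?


Friday

Start: Monday (index 0)
(0 + 284) mod 7
= 284 mod 7
= 4
Index 4 → Friday


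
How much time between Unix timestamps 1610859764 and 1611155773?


296009 seconds (82.2 hours / 3.43 days)

Difference = 1611155773 - 1610859764 = 296009 seconds
In hours: 296009 / 3600 ≈ 82.2
In days: 296009 / 86400 ≈ 3.43


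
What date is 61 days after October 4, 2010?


December 4, 2010

Start: October 4, 2010
Add 61 days
October 4 → November 1: 31 - 4 + 1 = 28 days (61 - 28 = 33 left)
November 1 → December 1: 30 - 1 + 1 = 30 days (33 - 30 = 3 left)
December 1 + 3 = December 4, 2010


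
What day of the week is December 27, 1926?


Monday

Zeller's congruence:
q=27, m=12, k=26, j=19
h = (27 + ⌊13×13/5⌋ + 26 + ⌊26/4⌋ + ⌊19/4⌋ - 2×19) mod 7
= (27 + 33 + 26 + 6 + 4 - 38) mod 7
= 58 mod 7 = 2
h=2 → Monday


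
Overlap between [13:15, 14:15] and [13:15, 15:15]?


Meeting A: 795-855 (in minutes from midnight)
Meeting B: 795-915
Overlap start = max(795, 795) = 795
Overlap end = min(855, 915) = 855
Overlap = max(0, 855 - 795) = 60 min

60 minutes


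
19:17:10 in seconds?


69430 seconds

Hours: 19 × 3600 = 68400
Minutes: 17 × 60 = 1020
Seconds: 10
Total = 68400 + 1020 + 10 = 69430


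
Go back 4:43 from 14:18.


09:35

Start: 858 minutes from midnight
Subtract: 283 minutes
Remaining: 858 - 283 = 575
Hours: 9, Minutes: 35


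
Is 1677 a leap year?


No

Rules: divisible by 4 AND (not by 100 OR by 400)
1677 ÷ 4 = 419 remainder 1 → not divisible by 4
Not divisible by 4 → not a leap year


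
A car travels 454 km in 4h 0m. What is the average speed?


113.5 km/h

Distance: 454 km
Time: 4 hours
Speed = 454 / 4 = 113.5 km/h


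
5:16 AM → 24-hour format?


05:16

Input: 5:16 AM
AM hour stays: 5


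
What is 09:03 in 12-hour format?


9:03 AM

Hour: 9
9 < 12 → AM


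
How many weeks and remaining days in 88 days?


12 weeks 4 days

Weeks: 88 ÷ 7 = 12 remainder 4


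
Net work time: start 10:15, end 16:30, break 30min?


Total time = (16×60+30) - (10×60+15)
= 990 - 615 = 375 min
Minus break: 375 - 30 = 345 min
= 5h 45m

5h 45m (345 minutes)


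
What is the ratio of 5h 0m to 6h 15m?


4:5 (0.80)

Duration 1: 300 minutes
Duration 2: 375 minutes
Ratio = 300:375
GCD = 75
Simplified = 4:5
As a decimal: 4/5 = 0.80


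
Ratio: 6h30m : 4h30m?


13:9 (1.44)

Duration 1: 390 minutes
Duration 2: 270 minutes
Ratio = 390:270
GCD = 30
Simplified = 13:9
As a decimal: 13/9 ≈ 1.44


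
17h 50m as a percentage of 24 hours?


0.7431 (74.31%)

Total minutes: 17×60 + 50 = 1070
Day = 24×60 = 1440 minutes
Fraction = 1070/1440 ≈ 0.7431
As a percentage: 1070/1440 × 100 ≈ 74.31%


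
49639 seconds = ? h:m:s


13h 47m 19s

Hours: 49639 ÷ 3600 = 13 remainder 2839
Minutes: 2839 ÷ 60 = 47 remainder 19
Seconds: 19


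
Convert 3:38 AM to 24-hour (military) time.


Input: 3:38 AM
AM hour stays: 3

03:38


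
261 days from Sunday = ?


Tuesday

Start: Sunday (index 6)
(6 + 261) mod 7
= 267 mod 7
= 1
Index 1 → Tuesday


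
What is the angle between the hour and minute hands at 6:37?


23.5°

Hour hand = 6×30 + 37×0.5 = 198.5°
Minute hand = 37×6 = 222°
Difference = |198.5 - 222| = 23.5°


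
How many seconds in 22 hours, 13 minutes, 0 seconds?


Hours: 22 × 3600 = 79200
Minutes: 13 × 60 = 780
Seconds: 0
Total = 79200 + 780 + 0 = 79980

79980 seconds


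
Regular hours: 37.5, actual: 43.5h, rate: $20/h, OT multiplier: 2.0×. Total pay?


$990.00

Regular: 37.5h × $20 = $750.00
Overtime: 43.5 - 37.5 = 6.0h
OT pay: 6.0h × $20 × 2.0 = $240.00
Total = $750.00 + $240.00 = $990.00


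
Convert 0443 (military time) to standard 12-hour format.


4:43 AM

Hour: 4
4 < 12 → AM


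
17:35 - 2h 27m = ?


15:08

Start: 1055 minutes from midnight
Subtract: 147 minutes
Remaining: 1055 - 147 = 908
Hours: 15, Minutes: 8


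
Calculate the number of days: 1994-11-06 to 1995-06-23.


From November 6, 1994 to June 23, 1995
Rest of November 1994: 30 - 6 = 24
Full months: December 31, January 31, February 1995 28, March 31, April 30, May 31
Days into June 1995: 23
Total = 24 + 31 + 31 + 28 + 31 + 30 + 31 + 23 = 229 days

229 days


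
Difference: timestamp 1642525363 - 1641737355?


Difference = 1642525363 - 1641737355 = 788008 seconds
In hours: 788008 / 3600 ≈ 218.9
In days: 788008 / 86400 ≈ 9.12

788008 seconds (218.9 hours / 9.12 days)


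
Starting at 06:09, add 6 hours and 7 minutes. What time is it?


Start: 369 minutes from midnight
Add: 367 minutes
Total: 736 minutes
Hours: 736 ÷ 60 = 12 remainder 16

12:16


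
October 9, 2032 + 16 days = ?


October 25, 2032

Start: October 9, 2032
Add 16 days
October 9 + 16 = October 25, 2032


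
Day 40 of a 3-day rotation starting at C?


Shifts: A, B, C
Start: C (index 2)
Day 40: (2 + 40 - 1) mod 3
= 41 mod 3
= 2
Index 2 → shift C

Shift C


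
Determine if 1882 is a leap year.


Rules: divisible by 4 AND (not by 100 OR by 400)
1882 ÷ 4 = 470 remainder 2 → not divisible by 4
Not divisible by 4 → not a leap year

No


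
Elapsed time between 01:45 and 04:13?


End time in minutes: 4×60 + 13 = 253
Start time in minutes: 1×60 + 45 = 105
Difference = 253 - 105 = 148 minutes
= 2 hours 28 minutes

2h 28m


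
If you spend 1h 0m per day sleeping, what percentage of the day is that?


Time: 60 minutes
Day: 1440 minutes
Percentage = (60/1440) × 100 ≈ 4.2%

4.2%


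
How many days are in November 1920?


Month: November (month 11)
November has 30 days

30 days


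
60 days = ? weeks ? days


8 weeks 4 days

Weeks: 60 ÷ 7 = 8 remainder 4


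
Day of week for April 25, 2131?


Wednesday

Zeller's congruence:
q=25, m=4, k=31, j=21
h = (25 + ⌊13×5/5⌋ + 31 + ⌊31/4⌋ + ⌊21/4⌋ - 2×21) mod 7
= (25 + 13 + 31 + 7 + 5 - 42) mod 7
= 39 mod 7 = 4
h=4 → Wednesday


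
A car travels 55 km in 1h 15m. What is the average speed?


44.0 km/h

Distance: 55 km
Time: 1h 15m = 75 min = 75/60 = 5/4 hours
Speed = 55 ÷ (5/4) = 55 × 4 / 5 = 220/5 = 44.0 km/h


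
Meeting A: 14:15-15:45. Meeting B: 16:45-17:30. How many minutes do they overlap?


Meeting A: 855-945 (in minutes from midnight)
Meeting B: 1005-1050
Overlap start = max(855, 1005) = 1005
Overlap end = min(945, 1050) = 945
Overlap = max(0, 945 - 1005) = 0 min

0 minutes


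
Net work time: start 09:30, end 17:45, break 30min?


7h 45m (465 minutes)

Total time = (17×60+45) - (9×60+30)
= 1065 - 570 = 495 min
Minus break: 495 - 30 = 465 min
= 7h 45m


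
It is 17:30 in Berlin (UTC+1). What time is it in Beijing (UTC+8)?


Time difference = UTC+8 - UTC+1 = +7 hours
New hour = (17 + 7) mod 24
= 24 mod 24 = 0
Minutes unchanged → 00:30; 24 ≥ 24 → next day

00:30 (next day)


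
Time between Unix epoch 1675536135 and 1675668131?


131996 seconds (36.7 hours / 1.53 days)

Difference = 1675668131 - 1675536135 = 131996 seconds
In hours: 131996 / 3600 ≈ 36.7
In days: 131996 / 86400 ≈ 1.53


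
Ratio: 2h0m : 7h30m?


Duration 1: 120 minutes
Duration 2: 450 minutes
Ratio = 120:450
GCD = 30
Simplified = 4:15
As a decimal: 4/15 ≈ 0.27

4:15 (0.27)


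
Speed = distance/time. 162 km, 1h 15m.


Distance: 162 km
Time: 1h 15m = 75 min = 75/60 = 5/4 hours
Speed = 162 ÷ (5/4) = 162 × 4 / 5 = 648/5 = 129.6 km/h

129.6 km/h


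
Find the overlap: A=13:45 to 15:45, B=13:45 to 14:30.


45 minutes

Meeting A: 825-945 (in minutes from midnight)
Meeting B: 825-870
Overlap start = max(825, 825) = 825
Overlap end = min(945, 870) = 870
Overlap = max(0, 870 - 825) = 45 min


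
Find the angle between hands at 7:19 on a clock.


Hour hand = 7×30 + 19×0.5 = 219.5°
Minute hand = 19×6 = 114°
Difference = |219.5 - 114| = 105.5°

105.5°


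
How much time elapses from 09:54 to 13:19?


End time in minutes: 13×60 + 19 = 799
Start time in minutes: 9×60 + 54 = 594
Difference = 799 - 594 = 205 minutes
= 3 hours 25 minutes

3h 25m


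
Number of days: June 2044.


Month: June (month 6)
June has 30 days

30 days


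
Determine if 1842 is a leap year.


Rules: divisible by 4 AND (not by 100 OR by 400)
1842 ÷ 4 = 460 remainder 2 → not divisible by 4
Not divisible by 4 → not a leap year

No


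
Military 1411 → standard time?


2:11 PM

Hour: 14
14 - 12 = 2 → PM


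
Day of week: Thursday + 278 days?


Start: Thursday (index 3)
(3 + 278) mod 7
= 281 mod 7
= 1
Index 1 → Tuesday

Tuesday


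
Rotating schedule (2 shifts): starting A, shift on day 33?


Shifts: A, B
Start: A (index 0)
Day 33: (0 + 33 - 1) mod 2
= 32 mod 2
= 0
Index 0 → shift A

Shift A


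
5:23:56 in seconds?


19436 seconds

Hours: 5 × 3600 = 18000
Minutes: 23 × 60 = 1380
Seconds: 56
Total = 18000 + 1380 + 56 = 19436


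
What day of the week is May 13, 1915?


Zeller's congruence:
q=13, m=5, k=15, j=19
h = (13 + ⌊13×6/5⌋ + 15 + ⌊15/4⌋ + ⌊19/4⌋ - 2×19) mod 7
= (13 + 15 + 15 + 3 + 4 - 38) mod 7
= 12 mod 7 = 5
h=5 → Thursday

Thursday


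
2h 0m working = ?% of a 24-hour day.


8.3%

Time: 120 minutes
Day: 1440 minutes
Percentage = (120/1440) × 100 ≈ 8.3%


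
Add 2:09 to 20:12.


22:21

Start: 1212 minutes from midnight
Add: 129 minutes
Total: 1341 minutes
Hours: 1341 ÷ 60 = 22 remainder 21


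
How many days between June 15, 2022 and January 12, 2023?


211 days

From June 15, 2022 to January 12, 2023
Rest of June 2022: 30 - 15 = 15
Full months: July 31, August 31, September 30, October 31, November 30, December 31
Days into January 2023: 12
Total = 15 + 31 + 31 + 30 + 31 + 30 + 31 + 12 = 211 days


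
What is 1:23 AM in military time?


01:23

Input: 1:23 AM
AM hour stays: 1


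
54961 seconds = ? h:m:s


Hours: 54961 ÷ 3600 = 15 remainder 961
Minutes: 961 ÷ 60 = 16 remainder 1
Seconds: 1

15h 16m 1s


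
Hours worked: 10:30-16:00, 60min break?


Total time = (16×60+0) - (10×60+30)
= 960 - 630 = 330 min
Minus break: 330 - 60 = 270 min
= 4h 30m

4h 30m (270 minutes)


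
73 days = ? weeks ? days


Weeks: 73 ÷ 7 = 10 remainder 3

10 weeks 3 days


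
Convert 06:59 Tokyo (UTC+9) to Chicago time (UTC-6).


15:59 (previous day)

Time difference = UTC-6 - UTC+9 = -15 hours
New hour = (6 -15) mod 24
= -9 mod 24 = 15
Minutes unchanged → 15:59; -9 < 0 → previous day


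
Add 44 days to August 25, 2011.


October 8, 2011

Start: August 25, 2011
Add 44 days
August 25 → September 1: 31 - 25 + 1 = 7 days (44 - 7 = 37 left)
September 1 → October 1: 30 - 1 + 1 = 30 days (37 - 30 = 7 left)
October 1 + 7 = October 8, 2011


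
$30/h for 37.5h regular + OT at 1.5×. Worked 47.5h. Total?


$1575.00

Regular: 37.5h × $30 = $1125.00
Overtime: 47.5 - 37.5 = 10.0h
OT pay: 10.0h × $30 × 1.5 = $450.00
Total = $1125.00 + $450.00 = $1575.00


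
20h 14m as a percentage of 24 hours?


0.8431 (84.31%)

Total minutes: 20×60 + 14 = 1214
Day = 24×60 = 1440 minutes
Fraction = 1214/1440 ≈ 0.8431
As a percentage: 1214/1440 × 100 ≈ 84.31%


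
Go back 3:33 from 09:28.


05:55

Start: 568 minutes from midnight
Subtract: 213 minutes
Remaining: 568 - 213 = 355
Hours: 5, Minutes: 55


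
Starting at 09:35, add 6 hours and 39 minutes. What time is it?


16:14

Start: 575 minutes from midnight
Add: 399 minutes
Total: 974 minutes
Hours: 974 ÷ 60 = 16 remainder 14


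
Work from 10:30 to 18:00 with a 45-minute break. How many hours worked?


6h 45m (405 minutes)

Total time = (18×60+0) - (10×60+30)
= 1080 - 630 = 450 min
Minus break: 450 - 45 = 405 min
= 6h 45m


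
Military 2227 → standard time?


10:27 PM

Hour: 22
22 - 12 = 10 → PM


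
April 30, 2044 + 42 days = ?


June 11, 2044

Start: April 30, 2044
Add 42 days
April 30 → May 1: 30 - 30 + 1 = 1 days (42 - 1 = 41 left)
May 1 → June 1: 31 - 1 + 1 = 31 days (41 - 31 = 10 left)
June 1 + 10 = June 11, 2044


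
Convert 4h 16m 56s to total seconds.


15416 seconds

Hours: 4 × 3600 = 14400
Minutes: 16 × 60 = 960
Seconds: 56
Total = 14400 + 960 + 56 = 15416


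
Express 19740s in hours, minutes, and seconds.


Hours: 19740 ÷ 3600 = 5 remainder 1740
Minutes: 1740 ÷ 60 = 29 remainder 0
Seconds: 0

5h 29m 0s


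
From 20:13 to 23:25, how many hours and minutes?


End time in minutes: 23×60 + 25 = 1405
Start time in minutes: 20×60 + 13 = 1213
Difference = 1405 - 1213 = 192 minutes
= 3 hours 12 minutes

3h 12m


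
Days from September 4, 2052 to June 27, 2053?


From September 4, 2052 to June 27, 2053
Rest of September 2052: 30 - 4 = 26
Full months: October 31, November 30, December 31, January 31, February 2053 28, March 31, April 30, May 31
Days into June 2053: 27
Total = 26 + 31 + 30 + 31 + 31 + 28 + 31 + 30 + 31 + 27 = 296 days

296 days


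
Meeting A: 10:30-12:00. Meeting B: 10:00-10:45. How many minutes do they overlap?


15 minutes

Meeting A: 630-720 (in minutes from midnight)
Meeting B: 600-645
Overlap start = max(630, 600) = 630
Overlap end = min(720, 645) = 645
Overlap = max(0, 645 - 630) = 15 min


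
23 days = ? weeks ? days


3 weeks 2 days

Weeks: 23 ÷ 7 = 3 remainder 2


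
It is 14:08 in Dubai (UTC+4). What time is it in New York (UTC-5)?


Time difference = UTC-5 - UTC+4 = -9 hours
New hour = (14 -9) mod 24
= 5 mod 24 = 5
Minutes unchanged → 05:08

05:08


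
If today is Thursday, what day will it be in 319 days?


Monday

Start: Thursday (index 3)
(3 + 319) mod 7
= 322 mod 7
= 0
Index 0 → Monday


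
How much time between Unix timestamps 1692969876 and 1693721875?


751999 seconds (208.9 hours / 8.70 days)

Difference = 1693721875 - 1692969876 = 751999 seconds
In hours: 751999 / 3600 ≈ 208.9
In days: 751999 / 86400 ≈ 8.70


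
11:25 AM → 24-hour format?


Input: 11:25 AM
AM hour stays: 11

11:25


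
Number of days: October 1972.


31 days

Month: October (month 10)
October has 31 days


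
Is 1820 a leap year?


Yes

Rules: divisible by 4 AND (not by 100 OR by 400)
1820 ÷ 4 = 455 exactly → divisible by 4
1820 ÷ 100 = 18 remainder 20 → not divisible by 100
Divisible by 4 but not by 100 → leap year


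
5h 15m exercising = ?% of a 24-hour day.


Time: 315 minutes
Day: 1440 minutes
Percentage = (315/1440) × 100 ≈ 21.9%

21.9%


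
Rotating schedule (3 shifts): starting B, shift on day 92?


Shift C

Shifts: A, B, C
Start: B (index 1)
Day 92: (1 + 92 - 1) mod 3
= 92 mod 3
= 2
Index 2 → shift C


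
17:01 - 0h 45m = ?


Start: 1021 minutes from midnight
Subtract: 45 minutes
Remaining: 1021 - 45 = 976
Hours: 16, Minutes: 16

16:16


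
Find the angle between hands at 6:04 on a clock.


158.0°

Hour hand = 6×30 + 4×0.5 = 182.0°
Minute hand = 4×6 = 24°
Difference = |182.0 - 24| = 158.0°


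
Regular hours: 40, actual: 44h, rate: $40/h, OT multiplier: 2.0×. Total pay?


$1920.00

Regular: 40h × $40 = $1600.00
Overtime: 44 - 40 = 4h
OT pay: 4h × $40 × 2.0 = $320.00
Total = $1600.00 + $320.00 = $1920.00
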